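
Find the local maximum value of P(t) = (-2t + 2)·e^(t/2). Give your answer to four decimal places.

By the product rule, P'(t) = (-t - 1)·e^(t/2). Since e^(t/2) > 0, the only critical point is t = -1.
P''(-1) has the same sign as -1 < 0, so this is a local maximum.
P(-1) = (4)·e^(-1/2) ≈ 2.4261.

2.4261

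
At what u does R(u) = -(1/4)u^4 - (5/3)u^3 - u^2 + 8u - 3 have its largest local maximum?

1

Critical points: R'(u) = -u^3 - 5u^2 - 2u + 8 vanishes at u = -4, -2, 1.
Second-derivative test with R''(u) = -3u^2 - 10u - 2: R''(-4) = -10 < 0 ⇒ local maximum; R''(-2) = 6 > 0 ⇒ local minimum; R''(1) = -15 < 0 ⇒ local maximum.
So the largest local maximum value is R(1) = 25/12.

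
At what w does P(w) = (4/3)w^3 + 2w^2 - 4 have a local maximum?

-1

P'(w) = 4w^2 + 4w. Setting P'(w) = 0 gives w ∈ {-1, 0}.
Since P''(w) = 8w + 4, we get P''(-1) = -4 < 0 ⇒ local maximum; P''(0) = 4 > 0 ⇒ local minimum.
So the local maximum value is P(-1) = -10/3.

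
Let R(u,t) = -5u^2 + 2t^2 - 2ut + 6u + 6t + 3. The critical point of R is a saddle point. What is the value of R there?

∂R/∂u = -10u - 2t + 6 = 0 and ∂R/∂t = -2u + 4t + 6 = 0, so (u, t) = (9/11, -12/11).
The Hessian has R_{uu} = -10, R_{tt} = 4, R_{ut} = -2, giving D = -44 < 0, so the point is a saddle point.
R(9/11, -12/11) = 24/11.

24/11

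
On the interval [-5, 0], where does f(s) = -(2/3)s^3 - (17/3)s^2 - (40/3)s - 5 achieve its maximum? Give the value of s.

f'(s) = -2s^2 - (34/3)s - 40/3, which vanishes at s = -4 and s = -5/3.
Evaluating at the critical points and endpoints: f(-5) = 10/3, f(-4) = 1/3, f(-5/3) = 370/81, f(0) = -5.
The maximum over the interval is 370/81, attained at s = -5/3.

-5/3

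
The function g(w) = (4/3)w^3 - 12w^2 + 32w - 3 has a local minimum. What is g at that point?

55/3

g'(w) = 4w^2 - 24w + 32. Setting g'(w) = 0 gives w ∈ {2, 4}.
Second-derivative test with g''(w) = 8w - 24: g''(2) = -8 < 0 ⇒ local maximum; g''(4) = 8 > 0 ⇒ local minimum.
So the local minimum value is g(4) = 55/3.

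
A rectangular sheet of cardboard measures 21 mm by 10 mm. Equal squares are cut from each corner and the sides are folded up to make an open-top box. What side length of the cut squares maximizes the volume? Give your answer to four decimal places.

With cut size x, the volume is V(x) = x(21 − 2x)(10 − 2x) for 0 < x < 5.
V'(x) = 12x^2 − 124x + 210. Setting V'(x) = 0 gives x ≈ 2.1344 (the root in (0, 5)).
V''(x) = 24x − 124 is negative there, so this is the maximum; V ≈ 204.6673.

2.1344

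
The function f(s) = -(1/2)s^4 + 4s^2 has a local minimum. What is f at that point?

0

f'(s) = -2s^3 + 8s = 0 at s = -2, 0, 2.
f''(s) = -6s^2 + 8. f''(-2) = -16 < 0 ⇒ local maximum; f''(0) = 8 > 0 ⇒ local minimum; f''(2) = -16 < 0 ⇒ local maximum.
Thus f has its local minimum at s = 0, with value 0.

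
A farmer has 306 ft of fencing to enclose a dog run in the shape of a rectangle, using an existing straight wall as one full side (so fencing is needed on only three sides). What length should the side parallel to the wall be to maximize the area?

Let the sides perpendicular to the wall have length x and the parallel side y, so 2x + y = 306 and the area is A = xy = x(306 − 2x).
A'(x) = 306 − 4x = 0 gives x = 153/2, and A''(x) = −4 < 0 confirms a maximum.
Then y = 306 − 2·153/2 = 153 and A = 23409/2.

153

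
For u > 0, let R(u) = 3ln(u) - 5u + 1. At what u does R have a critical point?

R'(u) = 3/u − 5 = 0 gives u = 3/5.
R''(u) = -3/u², which is negative for u > 0, so this is a local maximum.
R(3/5) = 3·ln(3/5) - 3 + 1 ≈ -3.5325.

3/5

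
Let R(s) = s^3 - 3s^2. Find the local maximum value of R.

0

Critical points: R'(s) = 3s^2 - 6s vanishes at s = 0, 2.
Second-derivative test with R''(s) = 6s - 6: R''(0) = -6 < 0 ⇒ local maximum; R''(2) = 6 > 0 ⇒ local minimum.
Thus R has its local maximum at s = 0, with value 0.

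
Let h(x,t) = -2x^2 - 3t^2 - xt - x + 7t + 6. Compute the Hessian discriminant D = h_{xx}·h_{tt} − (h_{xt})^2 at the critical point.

23

∂h/∂x = -4x - t - 1 = 0 and ∂h/∂t = -x - 6t + 7 = 0, so (x, t) = (-13/23, 29/23).
The Hessian has h_{xx} = -4, h_{tt} = -6, h_{xt} = -1, giving D = 23 > 0 with h_{xx} < 0, so the point is a local maximum.
D = (-4)·(-6) − (-1)^2 = 23.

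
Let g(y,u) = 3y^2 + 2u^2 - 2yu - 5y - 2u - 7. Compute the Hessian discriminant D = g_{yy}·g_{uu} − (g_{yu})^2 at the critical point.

20

∂g/∂y = 6y - 2u - 5 = 0 and ∂g/∂u = -2y + 4u - 2 = 0, so (y, u) = (6/5, 11/10).
The Hessian has g_{yy} = 6, g_{uu} = 4, g_{yu} = -2, giving D = 20 > 0 with g_{yy} > 0, so the point is a local minimum.
D = (6)·(4) − (-2)^2 = 20.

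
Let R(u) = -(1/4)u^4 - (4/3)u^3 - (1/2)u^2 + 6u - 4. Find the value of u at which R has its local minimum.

-2

R'(u) = -u^3 - 4u^2 - u + 6 = 0 at u = -3, -2, 1.
Since R''(u) = -3u^2 - 8u - 1, we get R''(-3) = -4 < 0 ⇒ local maximum; R''(-2) = 3 > 0 ⇒ local minimum; R''(1) = -12 < 0 ⇒ local maximum.
The local minimum is R(-2) = -34/3.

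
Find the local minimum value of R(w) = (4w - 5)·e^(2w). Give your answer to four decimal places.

-8.9634

Differentiating with the product rule gives R'(w) = (8w - 6)·e^(2w). Since e^(2w) > 0, the only critical point is w = 3/4.
R''(3/4) has the same sign as 8 > 0, so this is a local minimum.
R(3/4) = (-2)·e^(3/2) ≈ -8.9634.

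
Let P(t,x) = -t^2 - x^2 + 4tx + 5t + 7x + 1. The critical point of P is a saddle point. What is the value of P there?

∂P/∂t = -2t + 4x + 5 = 0 and ∂P/∂x = 4t - 2x + 7 = 0, so (t, x) = (-19/6, -17/6).
The Hessian has P_{tt} = -2, P_{xx} = -2, P_{tx} = 4, giving D = -12 < 0, so the point is a saddle point.
P(-19/6, -17/6) = -101/6.

-101/6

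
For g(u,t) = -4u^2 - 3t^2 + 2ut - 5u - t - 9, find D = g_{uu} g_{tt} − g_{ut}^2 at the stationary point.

∂g/∂u = -8u + 2t - 5 = 0 and ∂g/∂t = 2u - 6t - 1 = 0, so (u, t) = (-8/11, -9/22).
The Hessian has g_{uu} = -8, g_{tt} = -6, g_{ut} = 2, giving D = 44 > 0 with g_{uu} < 0, so the point is a local maximum.
D = (-8)·(-6) − (2)^2 = 44.

44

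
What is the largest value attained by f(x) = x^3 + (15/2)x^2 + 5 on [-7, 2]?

f'(x) = 3x^2 + 15x, which vanishes at x = -5 and x = 0.
Evaluating at the critical points and endpoints: f(-7) = 59/2,  f(-5) = 135/2,  f(0) = 5,  f(2) = 43.
So the maximum is f(-5) = 135/2.

135/2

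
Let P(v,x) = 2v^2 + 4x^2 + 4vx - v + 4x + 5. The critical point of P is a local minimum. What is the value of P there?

7/4

∂P/∂v = 4v + 4x - 1 = 0 and ∂P/∂x = 4v + 8x + 4 = 0, so (v, x) = (3/2, -5/4).
The Hessian has P_{vv} = 4, P_{xx} = 8, P_{vx} = 4, giving D = 16 > 0 with P_{vv} > 0, so the point is a local minimum.
P(3/2, -5/4) = 7/4.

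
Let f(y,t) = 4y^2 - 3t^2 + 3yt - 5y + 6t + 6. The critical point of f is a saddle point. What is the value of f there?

∂f/∂y = 8y + 3t - 5 = 0 and ∂f/∂t = 3y - 6t + 6 = 0, so (y, t) = (4/19, 21/19).
The Hessian has f_{yy} = 8, f_{tt} = -6, f_{yt} = 3, giving D = -57 < 0, so the point is a saddle point.
f(4/19, 21/19) = 167/19.

167/19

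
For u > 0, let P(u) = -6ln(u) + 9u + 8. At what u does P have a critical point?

P'(u) = -6/u + 9 = 0 gives u = 2/3.
P''(u) = 6/u², which is positive for u > 0, so this is a local minimum.
P(2/3) = -6·ln(2/3) + 6 + 8 ≈ 16.4328.

2/3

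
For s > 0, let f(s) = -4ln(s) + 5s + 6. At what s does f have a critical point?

4/5

f'(s) = -4/s + 5 = 0 gives s = 4/5.
f''(s) = 4/s², which is positive for s > 0, so this is a local minimum.
f(4/5) = -4·ln(4/5) + 4 + 6 ≈ 10.8926.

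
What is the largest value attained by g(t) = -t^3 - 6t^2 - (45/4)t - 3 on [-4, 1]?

g'(t) = -3t^2 - 12t - 45/4, which vanishes at t = -5/2 and t = -3/2.
Candidates: g(-4) = 10; g(-5/2) = 13/4; g(-3/2) = 15/4; g(1) = -85/4.
Hence the absolute maximum is 10 at t = -4.

10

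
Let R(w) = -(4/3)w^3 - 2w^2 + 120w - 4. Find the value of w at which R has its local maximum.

R'(w) = -4w^2 - 4w + 120. Setting R'(w) = 0 gives w ∈ {-6, 5}.
Since R''(w) = -8w - 4, we get R''(-6) = 44 > 0 ⇒ local minimum; R''(5) = -44 < 0 ⇒ local maximum.
So the local maximum value is R(5) = 1138/3.

5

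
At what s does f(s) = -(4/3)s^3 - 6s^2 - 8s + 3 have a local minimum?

-2

f'(s) = -4s^2 - 12s - 8. Setting f'(s) = 0 gives s ∈ {-2, -1}.
f''(s) = -8s - 12. f''(-2) = 4 > 0 ⇒ local minimum; f''(-1) = -4 < 0 ⇒ local maximum.
So the local minimum value is f(-2) = 17/3.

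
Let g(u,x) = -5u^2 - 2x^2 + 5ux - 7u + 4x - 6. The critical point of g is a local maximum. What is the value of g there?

-52/15

∂g/∂u = -10u + 5x - 7 = 0 and ∂g/∂x = 5u - 4x + 4 = 0, so (u, x) = (-8/15, 1/3).
The Hessian has g_{uu} = -10, g_{xx} = -4, g_{ux} = 5, giving D = 15 > 0 with g_{uu} < 0, so the point is a local maximum.
g(-8/15, 1/3) = -52/15.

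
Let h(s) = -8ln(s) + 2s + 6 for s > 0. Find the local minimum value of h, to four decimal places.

h'(s) = -8/s + 2 = 0 gives s = 4.
h''(s) = 8/s², which is positive for s > 0, so this is a local minimum.
h(4) = -8·ln(4) + 8 + 6 ≈ 2.9096.

2.9096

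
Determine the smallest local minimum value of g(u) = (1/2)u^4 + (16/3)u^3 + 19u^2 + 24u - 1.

g'(u) = 2u^3 + 16u^2 + 38u + 24 = 0 at u = -4, -3, -1.
Second-derivative test with g''(u) = 6u^2 + 32u + 38: g''(-4) = 6 > 0 ⇒ local minimum; g''(-3) = -4 < 0 ⇒ local maximum; g''(-1) = 12 > 0 ⇒ local minimum.
Thus g has its smallest local minimum at u = -1, with value -65/6.

-65/6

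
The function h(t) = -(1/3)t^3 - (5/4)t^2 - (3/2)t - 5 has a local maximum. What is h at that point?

-53/12

h'(t) = -t^2 - (5/2)t - 3/2. Setting h'(t) = 0 gives t ∈ {-3/2, -1}.
Since h''(t) = -2t - 5/2, we get h''(-3/2) = 1/2 > 0 ⇒ local minimum; h''(-1) = -1/2 < 0 ⇒ local maximum.
The local maximum is h(-1) = -53/12.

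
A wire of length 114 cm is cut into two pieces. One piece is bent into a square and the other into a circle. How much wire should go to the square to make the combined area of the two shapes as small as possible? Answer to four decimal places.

Let x be the length used for the square. Square side x/4; circle radius (114−x)/(2π).
A(x) = (x/4)² + π·((114−x)/(2π))² = x²/16 + (114−x)²/(4π) for 0 ≤ x ≤ 114. A'(x) = x/8 − (114−x)/(2π) = 0 gives x = 4·114/(π+4) ≈ 63.8513.
A'' = 1/8 + 1/(2π) > 0, so this gives the minimum combined area; x ≈ 63.8513 cm to the square.

63.8513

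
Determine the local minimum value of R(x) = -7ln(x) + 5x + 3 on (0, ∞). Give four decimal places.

R'(x) = -7/x + 5 = 0 gives x = 7/5.
R''(x) = 7/x², which is positive for x > 0, so this is a local minimum.
R(7/5) = -7·ln(7/5) + 7 + 3 ≈ 7.6447.

7.6447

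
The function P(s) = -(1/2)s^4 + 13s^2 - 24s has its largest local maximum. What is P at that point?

176

P'(s) = -2s^3 + 26s - 24 = 0 at s = -4, 1, 3.
P''(s) = -6s^2 + 26. P''(-4) = -70 < 0 ⇒ local maximum; P''(1) = 20 > 0 ⇒ local minimum; P''(3) = -28 < 0 ⇒ local maximum.
So the largest local maximum value is P(-4) = 176.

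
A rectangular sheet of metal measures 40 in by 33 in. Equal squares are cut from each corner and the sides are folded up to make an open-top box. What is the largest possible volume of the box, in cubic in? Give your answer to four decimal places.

3528.0000

With cut size x, the volume is V(x) = x(40 − 2x)(33 − 2x) for 0 < x < 16.5.
V'(x) = 12x^2 − 292x + 1320. Setting V'(x) = 0 gives x ≈ 6.0000 (the root in (0, 16.5)).
V''(x) = 24x − 292 is negative there, so this is the maximum; V ≈ 3528.0000.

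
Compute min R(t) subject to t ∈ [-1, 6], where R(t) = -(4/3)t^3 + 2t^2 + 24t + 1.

R'(t) = -4t^2 + 4t + 24, whose only zero in [-1, 6] is t = 3.
Evaluating at the critical points and endpoints: R(-1) = -59/3,  R(3) = 55,  R(6) = -71.
The minimum over the interval is -71, attained at t = 6.

-71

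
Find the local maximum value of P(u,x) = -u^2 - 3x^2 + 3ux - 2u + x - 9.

∂P/∂u = -2u + 3x - 2 = 0 and ∂P/∂x = 3u - 6x + 1 = 0, so (u, x) = (-3, -4/3).
The Hessian has P_{uu} = -2, P_{xx} = -6, P_{ux} = 3, giving D = 3 > 0 with P_{uu} < 0, so the point is a local maximum.
P(-3, -4/3) = -20/3.

-20/3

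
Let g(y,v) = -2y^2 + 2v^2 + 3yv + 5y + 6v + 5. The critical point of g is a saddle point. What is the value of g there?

∂g/∂y = -4y + 3v + 5 = 0 and ∂g/∂v = 3y + 4v + 6 = 0, so (y, v) = (2/25, -39/25).
The Hessian has g_{yy} = -4, g_{vv} = 4, g_{yv} = 3, giving D = -25 < 0, so the point is a saddle point.
g(2/25, -39/25) = 13/25.

13/25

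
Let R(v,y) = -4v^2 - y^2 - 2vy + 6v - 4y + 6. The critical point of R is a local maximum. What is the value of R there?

55/3

∂R/∂v = -8v - 2y + 6 = 0 and ∂R/∂y = -2v - 2y - 4 = 0, so (v, y) = (5/3, -11/3).
The Hessian has R_{vv} = -8, R_{yy} = -2, R_{vy} = -2, giving D = 12 > 0 with R_{vv} < 0, so the point is a local maximum.
R(5/3, -11/3) = 55/3.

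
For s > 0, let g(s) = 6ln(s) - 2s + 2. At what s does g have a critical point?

3

g'(s) = 6/s − 2 = 0 gives s = 3.
g''(s) = -6/s², which is negative for s > 0, so this is a local maximum.
g(3) = 6·ln(3) - 6 + 2 ≈ 2.5917.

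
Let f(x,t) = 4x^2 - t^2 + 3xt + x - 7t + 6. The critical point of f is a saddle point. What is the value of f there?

366/25

∂f/∂x = 8x + 3t + 1 = 0 and ∂f/∂t = 3x - 2t - 7 = 0, so (x, t) = (19/25, -59/25).
The Hessian has f_{xx} = 8, f_{tt} = -2, f_{xt} = 3, giving D = -25 < 0, so the point is a saddle point.
f(19/25, -59/25) = 366/25.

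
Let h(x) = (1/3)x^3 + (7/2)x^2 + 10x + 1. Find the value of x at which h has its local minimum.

h'(x) = x^2 + 7x + 10 = 0 at x = -5, -2.
h''(x) = 2x + 7. h''(-5) = -3 < 0 ⇒ local maximum; h''(-2) = 3 > 0 ⇒ local minimum.
Thus h has its local minimum at x = -2, with value -23/3.

-2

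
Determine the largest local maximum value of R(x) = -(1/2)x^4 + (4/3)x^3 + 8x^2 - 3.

247/3

Critical points: R'(x) = -2x^3 + 4x^2 + 16x vanishes at x = -2, 0, 4.
Since R''(x) = -6x^2 + 8x + 16, we get R''(-2) = -24 < 0 ⇒ local maximum; R''(0) = 16 > 0 ⇒ local minimum; R''(4) = -48 < 0 ⇒ local maximum.
The largest local maximum is R(4) = 247/3.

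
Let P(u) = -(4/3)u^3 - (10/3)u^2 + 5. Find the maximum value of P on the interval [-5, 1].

265/3

The derivative is -4u^2 - (20/3)u, which vanishes at u = -5/3 and u = 0.
Compare values at every candidate in [-5, 1]: P(-5) = 265/3,  P(-5/3) = 155/81,  P(0) = 5,  P(1) = 1/3.
So the maximum is P(-5) = 265/3.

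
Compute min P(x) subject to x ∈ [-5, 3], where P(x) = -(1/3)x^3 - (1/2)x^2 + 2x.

Differentiating, P'(x) = -x^2 - x + 2; which vanishes at x = -2 and x = 1.
Candidates: P(-5) = 115/6, P(-2) = -10/3, P(1) = 7/6, P(3) = -15/2.
The minimum over the interval is -15/2, attained at x = 3.

-15/2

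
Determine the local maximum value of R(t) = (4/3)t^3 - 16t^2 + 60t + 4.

R'(t) = 4t^2 - 32t + 60 = 0 at t = 3, 5.
Since R''(t) = 8t - 32, we get R''(3) = -8 < 0 ⇒ local maximum; R''(5) = 8 > 0 ⇒ local minimum.
Thus R has its local maximum at t = 3, with value 76.

76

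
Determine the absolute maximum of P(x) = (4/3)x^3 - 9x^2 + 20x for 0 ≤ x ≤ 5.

125/3

Differentiating, P'(x) = 4x^2 - 18x + 20; which vanishes at x = 2 and x = 5/2.
Evaluating at the critical points and endpoints: P(0) = 0,  P(2) = 44/3,  P(5/2) = 175/12,  P(5) = 125/3.
So the maximum is P(5) = 125/3.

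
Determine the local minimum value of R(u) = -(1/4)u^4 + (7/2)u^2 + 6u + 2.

-3/4

R'(u) = -u^3 + 7u + 6. Setting R'(u) = 0 gives u ∈ {-2, -1, 3}.
R''(u) = -3u^2 + 7. R''(-2) = -5 < 0 ⇒ local maximum; R''(-1) = 4 > 0 ⇒ local minimum; R''(3) = -20 < 0 ⇒ local maximum.
The local minimum is R(-1) = -3/4.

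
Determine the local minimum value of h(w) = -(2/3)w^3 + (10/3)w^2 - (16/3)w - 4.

Critical points: h'(w) = -2w^2 + (20/3)w - 16/3 vanishes at w = 4/3, 2.
Since h''(w) = -4w + 20/3, we get h''(4/3) = 4/3 > 0 ⇒ local minimum; h''(2) = -4/3 < 0 ⇒ local maximum.
The local minimum is h(4/3) = -548/81.

-548/81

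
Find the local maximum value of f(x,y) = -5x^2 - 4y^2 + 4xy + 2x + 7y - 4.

61/64

∂f/∂x = -10x + 4y + 2 = 0 and ∂f/∂y = 4x - 8y + 7 = 0, so (x, y) = (11/16, 39/32).
The Hessian has f_{xx} = -10, f_{yy} = -8, f_{xy} = 4, giving D = 64 > 0 with f_{xx} < 0, so the point is a local maximum.
f(11/16, 39/32) = 61/64.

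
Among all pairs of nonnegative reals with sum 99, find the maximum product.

9801/4

With x + y = 99, the product is P(x) = x(99 − x).
P'(x) = 99 − 2x = 0 gives x = 99/2; P'' = −2 < 0, so this is the maximum.
P = 99/2·99/2 = 9801/4.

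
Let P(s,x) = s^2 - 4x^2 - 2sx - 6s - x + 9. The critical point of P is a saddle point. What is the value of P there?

∂P/∂s = 2s - 2x - 6 = 0 and ∂P/∂x = -2s - 8x - 1 = 0, so (s, x) = (23/10, -7/10).
The Hessian has P_{ss} = 2, P_{xx} = -8, P_{sx} = -2, giving D = -20 < 0, so the point is a saddle point.
P(23/10, -7/10) = 49/20.

49/20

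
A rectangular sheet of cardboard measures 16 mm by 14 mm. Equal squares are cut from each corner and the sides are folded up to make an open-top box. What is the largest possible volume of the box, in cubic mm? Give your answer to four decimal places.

With cut size x, the volume is V(x) = x(16 − 2x)(14 − 2x) for 0 < x < 7.
V'(x) = 12x^2 − 120x + 224. Setting V'(x) = 0 gives x ≈ 2.4834 (the root in (0, 7)).
V''(x) = 24x − 120 is negative there, so this is the maximum; V ≈ 247.5083.

247.5083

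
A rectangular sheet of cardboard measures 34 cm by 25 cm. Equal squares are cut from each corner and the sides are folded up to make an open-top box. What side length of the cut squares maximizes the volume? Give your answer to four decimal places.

With cut size x, the volume is V(x) = x(34 − 2x)(25 − 2x) for 0 < x < 12.5.
V'(x) = 12x^2 − 236x + 850. Setting V'(x) = 0 gives x ≈ 4.7480 (the root in (0, 12.5)).
V''(x) = 24x − 236 is negative there, so this is the maximum; V ≈ 1803.8128.

4.7480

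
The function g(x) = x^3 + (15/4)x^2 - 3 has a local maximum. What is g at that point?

77/16

g'(x) = 3x^2 + (15/2)x = 0 at x = -5/2, 0.
Since g''(x) = 6x + 15/2, we get g''(-5/2) = -15/2 < 0 ⇒ local maximum; g''(0) = 15/2 > 0 ⇒ local minimum.
So the local maximum value is g(-5/2) = 77/16.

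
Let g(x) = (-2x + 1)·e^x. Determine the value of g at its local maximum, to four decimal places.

g'(x) = (-2)·e^x + (-2x + 1)·1·e^x = (-2x - 1)·e^x. Since e^x > 0, the only critical point is x = -1/2.
g''(-1/2) has the same sign as -2 < 0, so this is a local maximum.
g(-1/2) = (2)·e^(-1/2) ≈ 1.2131.

1.2131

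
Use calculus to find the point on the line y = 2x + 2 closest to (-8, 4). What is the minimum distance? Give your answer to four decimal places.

Minimize D(x)^2 = (x + 8)^2 + (2x - 2)^2.
d/dx[D^2] = 2(x + 8) + 2·2·(2x - 2) = 0 ⇒ x = -4/5.
Then y = 2/5 and the distance is √(324/5) ≈ 8.0498.

8.0498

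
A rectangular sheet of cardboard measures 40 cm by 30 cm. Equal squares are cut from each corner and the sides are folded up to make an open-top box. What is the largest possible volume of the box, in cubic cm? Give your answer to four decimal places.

3032.3025

With cut size x, the volume is V(x) = x(40 − 2x)(30 − 2x) for 0 < x < 15.
V'(x) = 12x^2 − 280x + 1200. Setting V'(x) = 0 gives x ≈ 5.6574 (the root in (0, 15)).
V''(x) = 24x − 280 is negative there, so this is the maximum; V ≈ 3032.3025.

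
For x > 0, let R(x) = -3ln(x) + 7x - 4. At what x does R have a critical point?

R'(x) = -3/x + 7 = 0 gives x = 3/7.
R''(x) = 3/x², which is positive for x > 0, so this is a local minimum.
R(3/7) = -3·ln(3/7) + 3 - 4 ≈ 1.5419.

3/7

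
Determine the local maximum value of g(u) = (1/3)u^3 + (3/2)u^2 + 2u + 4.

g'(u) = u^2 + 3u + 2 = 0 at u = -2, -1.
Since g''(u) = 2u + 3, we get g''(-2) = -1 < 0 ⇒ local maximum; g''(-1) = 1 > 0 ⇒ local minimum.
The local maximum is g(-2) = 10/3.

10/3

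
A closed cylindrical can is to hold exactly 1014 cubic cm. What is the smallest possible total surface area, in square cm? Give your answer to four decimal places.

558.7358

With radius r and height h, πr²h = 1014 so h = 1014/(πr²), and S(r) = 2πr² + 2πrh = 2πr² + 2·1014/r.
S'(r) = 4πr − 2·1014/r² = 0 ⇒ r³ = 1014/(2π), so r ≈ 5.4444 and h = 2r ≈ 10.8889.
S''(r) = 4π + 4·1014/r³ > 0, so this is the minimum; S ≈ 558.7358.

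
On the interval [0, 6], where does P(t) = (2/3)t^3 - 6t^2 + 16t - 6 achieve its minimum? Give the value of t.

0

The derivative is 2t^2 - 12t + 16, which vanishes at t = 2 and t = 4.
Evaluating at the critical points and endpoints: P(0) = -6,  P(2) = 22/3,  P(4) = 14/3,  P(6) = 18.
Hence the absolute minimum is -6 at t = 0.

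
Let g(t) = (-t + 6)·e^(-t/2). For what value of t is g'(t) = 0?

Differentiating with the product rule gives g'(t) = ((1/2)t - 4)·e^(-t/2). Since e^(-t/2) > 0, the only critical point is t = 8.
g''(8) has the same sign as 1/2 > 0, so this is a local minimum.
g(8) = (-2)·e^(-4) ≈ -0.0366.

8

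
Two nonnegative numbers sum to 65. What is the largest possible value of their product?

With x + y = 65, the product is P(x) = x(65 − x).
P'(x) = 65 − 2x = 0 gives x = 65/2; P'' = −2 < 0, so this is the maximum.
P = 65/2·65/2 = 4225/4.

4225/4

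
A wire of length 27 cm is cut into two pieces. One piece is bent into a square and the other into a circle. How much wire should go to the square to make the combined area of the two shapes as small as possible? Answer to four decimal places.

15.1227

Let x be the length used for the square. Square side x/4; circle radius (27−x)/(2π).
A(x) = (x/4)² + π·((27−x)/(2π))² = x²/16 + (27−x)²/(4π) for 0 ≤ x ≤ 27. A'(x) = x/8 − (27−x)/(2π) = 0 gives x = 4·27/(π+4) ≈ 15.1227.
A'' = 1/8 + 1/(2π) > 0, so this gives the minimum combined area; x ≈ 15.1227 cm to the square.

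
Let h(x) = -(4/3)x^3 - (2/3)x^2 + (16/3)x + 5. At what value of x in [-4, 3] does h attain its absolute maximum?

-4

h'(x) = -4x^2 - (4/3)x + 16/3, which vanishes at x = -4/3 and x = 1.
Candidates: h(-4) = 175/3, h(-4/3) = -11/81, h(1) = 25/3, h(3) = -21.
So the maximum is h(-4) = 175/3.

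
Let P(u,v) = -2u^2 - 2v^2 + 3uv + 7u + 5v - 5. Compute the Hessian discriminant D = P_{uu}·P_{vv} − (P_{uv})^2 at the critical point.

7

∂P/∂u = -4u + 3v + 7 = 0 and ∂P/∂v = 3u - 4v + 5 = 0, so (u, v) = (43/7, 41/7).
The Hessian has P_{uu} = -4, P_{vv} = -4, P_{uv} = 3, giving D = 7 > 0 with P_{uu} < 0, so the point is a local maximum.
D = (-4)·(-4) − (3)^2 = 7.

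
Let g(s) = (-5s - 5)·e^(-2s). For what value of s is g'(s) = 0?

-1/2

Differentiating with the product rule gives g'(s) = (10s + 5)·e^(-2s). Since e^(-2s) > 0, the only critical point is s = -1/2.
g''(-1/2) has the same sign as 10 > 0, so this is a local minimum.
g(-1/2) = (-5/2)·e^(1) ≈ -6.7957.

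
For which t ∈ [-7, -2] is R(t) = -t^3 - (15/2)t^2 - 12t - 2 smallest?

R'(t) = -3t^2 - 15t - 12, whose only zero in [-7, -2] is t = -4.
Candidates: R(-7) = 115/2,  R(-4) = -10,  R(-2) = 0.
The minimum over the interval is -10, attained at t = -4.

-4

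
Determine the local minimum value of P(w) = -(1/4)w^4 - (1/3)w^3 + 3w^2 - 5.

-5

P'(w) = -w^3 - w^2 + 6w. Setting P'(w) = 0 gives w ∈ {-3, 0, 2}.
Second-derivative test with P''(w) = -3w^2 - 2w + 6: P''(-3) = -15 < 0 ⇒ local maximum; P''(0) = 6 > 0 ⇒ local minimum; P''(2) = -10 < 0 ⇒ local maximum.
The local minimum is P(0) = -5.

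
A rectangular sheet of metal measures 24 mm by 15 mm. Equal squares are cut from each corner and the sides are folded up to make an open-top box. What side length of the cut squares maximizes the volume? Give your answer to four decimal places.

3.0000

With cut size x, the volume is V(x) = x(24 − 2x)(15 − 2x) for 0 < x < 7.5.
V'(x) = 12x^2 − 156x + 360. Setting V'(x) = 0 gives x ≈ 3.0000 (the root in (0, 7.5)).
V''(x) = 24x − 156 is negative there, so this is the maximum; V ≈ 486.0000.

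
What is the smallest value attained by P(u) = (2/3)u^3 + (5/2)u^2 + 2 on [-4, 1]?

-2/3

P'(u) = 2u^2 + 5u, which vanishes at u = -5/2 and u = 0.
Evaluating at the critical points and endpoints: P(-4) = -2/3,  P(-5/2) = 173/24,  P(0) = 2,  P(1) = 31/6.
Hence the absolute minimum is -2/3 at u = -4.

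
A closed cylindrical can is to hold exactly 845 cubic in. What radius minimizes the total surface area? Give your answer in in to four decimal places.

With radius r and height h, πr²h = 845 so h = 845/(πr²), and S(r) = 2πr² + 2πrh = 2πr² + 2·845/r.
S'(r) = 4πr − 2·845/r² = 0 ⇒ r³ = 845/(2π), so r ≈ 5.1234 and h = 2r ≈ 10.2468.
S''(r) = 4π + 4·845/r³ > 0, so this is the minimum; S ≈ 494.7878.

5.1234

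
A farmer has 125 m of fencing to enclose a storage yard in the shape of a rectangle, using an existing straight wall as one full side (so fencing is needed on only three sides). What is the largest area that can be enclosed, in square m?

Let the sides perpendicular to the wall have length x and the parallel side y, so 2x + y = 125 and the area is A = xy = x(125 − 2x).
A'(x) = 125 − 4x = 0 gives x = 125/4, and A''(x) = −4 < 0 confirms a maximum.
Then y = 125 − 2·125/4 = 125/2 and A = 15625/8.

15625/8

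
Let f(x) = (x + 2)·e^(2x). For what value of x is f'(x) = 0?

Differentiating with the product rule gives f'(x) = (2x + 5)·e^(2x). Since e^(2x) > 0, the only critical point is x = -5/2.
f''(-5/2) has the same sign as 2 > 0, so this is a local minimum.
f(-5/2) = (-1/2)·e^(-5) ≈ -0.0034.

-5/2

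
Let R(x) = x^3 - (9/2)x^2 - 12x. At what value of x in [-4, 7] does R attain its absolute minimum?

R'(x) = 3x^2 - 9x - 12, which vanishes at x = -1 and x = 4.
Compare values at every candidate in [-4, 7]: R(-4) = -88,  R(-1) = 13/2,  R(4) = -56,  R(7) = 77/2.
So the minimum is R(-4) = -88.

-4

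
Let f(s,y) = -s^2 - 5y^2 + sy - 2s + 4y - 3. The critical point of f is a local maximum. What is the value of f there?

∂f/∂s = -2s + y - 2 = 0 and ∂f/∂y = s - 10y + 4 = 0, so (s, y) = (-16/19, 6/19).
The Hessian has f_{ss} = -2, f_{yy} = -10, f_{sy} = 1, giving D = 19 > 0 with f_{ss} < 0, so the point is a local maximum.
f(-16/19, 6/19) = -29/19.

-29/19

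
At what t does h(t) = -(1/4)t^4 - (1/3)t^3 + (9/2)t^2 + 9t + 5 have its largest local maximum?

3

Critical points: h'(t) = -t^3 - t^2 + 9t + 9 vanishes at t = -3, -1, 3.
h''(t) = -3t^2 - 2t + 9. h''(-3) = -12 < 0 ⇒ local maximum; h''(-1) = 8 > 0 ⇒ local minimum; h''(3) = -24 < 0 ⇒ local maximum.
The largest local maximum is h(3) = 173/4.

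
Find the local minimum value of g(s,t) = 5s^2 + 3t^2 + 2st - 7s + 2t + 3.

∂g/∂s = 10s + 2t - 7 = 0 and ∂g/∂t = 2s + 6t + 2 = 0, so (s, t) = (23/28, -17/28).
The Hessian has g_{ss} = 10, g_{tt} = 6, g_{st} = 2, giving D = 56 > 0 with g_{ss} > 0, so the point is a local minimum.
g(23/28, -17/28) = -27/56.

-27/56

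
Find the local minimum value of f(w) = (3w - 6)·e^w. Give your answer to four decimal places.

f'(w) = 3·e^w + (3w - 6)·1·e^w = (3w - 3)·e^w. Since e^w > 0, the only critical point is w = 1.
f''(1) has the same sign as 3 > 0, so this is a local minimum.
f(1) = (-3)·e^(1) ≈ -8.1548.

-8.1548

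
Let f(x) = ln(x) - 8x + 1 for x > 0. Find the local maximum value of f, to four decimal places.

f'(x) = 1/x − 8 = 0 gives x = 1/8.
f''(x) = -1/x², which is negative for x > 0, so this is a local maximum.
f(1/8) = 1·ln(1/8) - 1 + 1 ≈ -2.0794.

-2.0794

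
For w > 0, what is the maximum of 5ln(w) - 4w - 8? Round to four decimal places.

-11.8843

f'(w) = 5/w − 4 = 0 gives w = 5/4.
f''(w) = -5/w², which is negative for w > 0, so this is a local maximum.
f(5/4) = 5·ln(5/4) - 5 - 8 ≈ -11.8843.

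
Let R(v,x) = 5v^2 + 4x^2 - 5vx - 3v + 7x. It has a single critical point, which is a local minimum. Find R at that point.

-16/5

∂R/∂v = 10v - 5x - 3 = 0 and ∂R/∂x = -5v + 8x + 7 = 0, so (v, x) = (-1/5, -1).
The Hessian has R_{vv} = 10, R_{xx} = 8, R_{vx} = -5, giving D = 55 > 0 with R_{vv} > 0, so the point is a local minimum.
R(-1/5, -1) = -16/5.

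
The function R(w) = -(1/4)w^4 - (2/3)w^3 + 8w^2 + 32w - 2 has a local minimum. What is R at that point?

-98/3

R'(w) = -w^3 - 2w^2 + 16w + 32 = 0 at w = -4, -2, 4.
R''(w) = -3w^2 - 4w + 16. R''(-4) = -16 < 0 ⇒ local maximum; R''(-2) = 12 > 0 ⇒ local minimum; R''(4) = -48 < 0 ⇒ local maximum.
The local minimum is R(-2) = -98/3.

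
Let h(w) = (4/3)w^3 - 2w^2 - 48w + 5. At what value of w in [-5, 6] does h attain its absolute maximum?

Differentiating, h'(w) = 4w^2 - 4w - 48; which vanishes at w = -3 and w = 4.
Candidates: h(-5) = 85/3,  h(-3) = 95,  h(4) = -401/3,  h(6) = -67.
Hence the absolute maximum is 95 at w = -3.

-3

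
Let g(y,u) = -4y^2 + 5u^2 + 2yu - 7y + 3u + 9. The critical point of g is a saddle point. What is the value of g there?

1007/84

∂g/∂y = -8y + 2u - 7 = 0 and ∂g/∂u = 2y + 10u + 3 = 0, so (y, u) = (-19/21, -5/42).
The Hessian has g_{yy} = -8, g_{uu} = 10, g_{yu} = 2, giving D = -84 < 0, so the point is a saddle point.
g(-19/21, -5/42) = 1007/84.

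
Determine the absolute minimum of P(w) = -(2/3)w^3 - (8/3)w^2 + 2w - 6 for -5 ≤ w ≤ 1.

-18

P'(w) = -2w^2 - (16/3)w + 2, which vanishes at w = -3 and w = 1/3.
Candidates: P(-5) = 2/3, P(-3) = -18, P(1/3) = -458/81, P(1) = -22/3.
The minimum over the interval is -18, attained at w = -3.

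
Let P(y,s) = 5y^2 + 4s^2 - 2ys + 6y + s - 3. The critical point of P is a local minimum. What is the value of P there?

-389/76

∂P/∂y = 10y - 2s + 6 = 0 and ∂P/∂s = -2y + 8s + 1 = 0, so (y, s) = (-25/38, -11/38).
The Hessian has P_{yy} = 10, P_{ss} = 8, P_{ys} = -2, giving D = 76 > 0 with P_{yy} > 0, so the point is a local minimum.
P(-25/38, -11/38) = -389/76.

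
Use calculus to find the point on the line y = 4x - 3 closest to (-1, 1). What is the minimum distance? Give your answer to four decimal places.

Minimize D(x)^2 = (x + 1)^2 + (4x - 4)^2.
d/dx[D^2] = 2(x + 1) + 2·4·(4x - 4) = 0 ⇒ x = 15/17.
Then y = 9/17 and the distance is √(64/17) ≈ 1.9403.

1.9403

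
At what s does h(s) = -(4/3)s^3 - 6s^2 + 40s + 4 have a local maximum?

h'(s) = -4s^2 - 12s + 40 = 0 at s = -5, 2.
h''(s) = -8s - 12. h''(-5) = 28 > 0 ⇒ local minimum; h''(2) = -28 < 0 ⇒ local maximum.
So the local maximum value is h(2) = 148/3.

2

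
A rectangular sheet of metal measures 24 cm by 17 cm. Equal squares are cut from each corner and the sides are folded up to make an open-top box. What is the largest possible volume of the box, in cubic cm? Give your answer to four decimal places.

597.2053

With cut size x, the volume is V(x) = x(24 − 2x)(17 − 2x) for 0 < x < 8.5.
V'(x) = 12x^2 − 164x + 408. Setting V'(x) = 0 gives x ≈ 3.2704 (the root in (0, 8.5)).
V''(x) = 24x − 164 is negative there, so this is the maximum; V ≈ 597.2053.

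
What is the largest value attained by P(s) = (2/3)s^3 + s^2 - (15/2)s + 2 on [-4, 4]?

92/3

P'(s) = 2s^2 + 2s - 15/2, which vanishes at s = -5/2 and s = 3/2.
Compare values at every candidate in [-4, 4]: P(-4) = 16/3, P(-5/2) = 199/12, P(3/2) = -19/4, P(4) = 92/3.
The maximum over the interval is 92/3, attained at s = 4.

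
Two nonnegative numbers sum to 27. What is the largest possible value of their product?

729/4

With x + y = 27, the product is P(x) = x(27 − x).
P'(x) = 27 − 2x = 0 gives x = 27/2; P'' = −2 < 0, so this is the maximum.
P = 27/2·27/2 = 729/4.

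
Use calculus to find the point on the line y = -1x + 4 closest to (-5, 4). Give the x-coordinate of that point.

-5/2

Minimize D(x)^2 = (x + 5)^2 + (-x)^2.
d/dx[D^2] = 2(x + 5) + 2·(-1)·(-x) = 0 ⇒ x = -5/2.
Then y = 13/2 and the distance is √(25/2) ≈ 3.5355.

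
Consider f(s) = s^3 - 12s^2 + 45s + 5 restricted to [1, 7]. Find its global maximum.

75

The derivative is 3s^2 - 24s + 45, which vanishes at s = 3 and s = 5.
Evaluating at the critical points and endpoints: f(1) = 39,  f(3) = 59,  f(5) = 55,  f(7) = 75.
The maximum over the interval is 75, attained at s = 7.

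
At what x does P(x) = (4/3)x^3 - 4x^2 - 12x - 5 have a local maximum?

P'(x) = 4x^2 - 8x - 12 = 0 at x = -1, 3.
Second-derivative test with P''(x) = 8x - 8: P''(-1) = -16 < 0 ⇒ local maximum; P''(3) = 16 > 0 ⇒ local minimum.
Thus P has its local maximum at x = -1, with value 5/3.

-1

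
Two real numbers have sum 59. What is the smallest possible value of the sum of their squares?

3481/2

With a + b = 59, a^2 + b^2 = a^2 + (59 − a)^2.
The derivative 2a − 2(59 − a) = 4a − 118 vanishes at a = 59/2; second derivative 4 > 0, a minimum.
The minimum is 2·(59/2)^2 = 3481/2.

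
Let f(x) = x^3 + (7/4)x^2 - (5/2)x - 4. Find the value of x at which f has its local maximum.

-5/3

Critical points: f'(x) = 3x^2 + (7/2)x - 5/2 vanishes at x = -5/3, 1/2.
Since f''(x) = 6x + 7/2, we get f''(-5/3) = -13/2 < 0 ⇒ local maximum; f''(1/2) = 13/2 > 0 ⇒ local minimum.
So the local maximum value is f(-5/3) = 43/108.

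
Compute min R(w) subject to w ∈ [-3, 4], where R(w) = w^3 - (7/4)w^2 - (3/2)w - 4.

-169/4

Differentiating, R'(w) = 3w^2 - (7/2)w - 3/2; which vanishes at w = -1/3 and w = 3/2.
Compare values at every candidate in [-3, 4]: R(-3) = -169/4, R(-1/3) = -403/108, R(3/2) = -109/16, R(4) = 26.
The minimum over the interval is -169/4, attained at w = -3.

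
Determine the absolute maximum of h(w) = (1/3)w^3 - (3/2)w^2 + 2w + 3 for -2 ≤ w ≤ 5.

The derivative is w^2 - 3w + 2, which vanishes at w = 1 and w = 2.
Evaluating at the critical points and endpoints: h(-2) = -29/3; h(1) = 23/6; h(2) = 11/3; h(5) = 103/6.
The maximum over the interval is 103/6, attained at w = 5.

103/6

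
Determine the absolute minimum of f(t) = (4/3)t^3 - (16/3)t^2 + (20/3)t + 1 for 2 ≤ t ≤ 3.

11/3

The derivative is 4t^2 - (32/3)t + 20/3, which has no zeros in [2, 3].
Evaluating at the critical points and endpoints: f(2) = 11/3,  f(3) = 9.
The minimum over the interval is 11/3, attained at t = 2.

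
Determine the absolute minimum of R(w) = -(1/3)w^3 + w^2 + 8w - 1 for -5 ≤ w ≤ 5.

The derivative is -w^2 + 2w + 8, which vanishes at w = -2 and w = 4.
Evaluating at the critical points and endpoints: R(-5) = 77/3, R(-2) = -31/3, R(4) = 77/3, R(5) = 67/3.
The minimum over the interval is -31/3, attained at w = -2.

-31/3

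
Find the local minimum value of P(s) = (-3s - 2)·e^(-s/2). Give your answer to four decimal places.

P'(s) = (-3)·e^(-s/2) + (-3s - 2)·(-1/2)·e^(-s/2) = ((3/2)s - 2)·e^(-s/2). Since e^(-s/2) > 0, the only critical point is s = 4/3.
P''(4/3) has the same sign as 3/2 > 0, so this is a local minimum.
P(4/3) = (-6)·e^(-2/3) ≈ -3.0805.

-3.0805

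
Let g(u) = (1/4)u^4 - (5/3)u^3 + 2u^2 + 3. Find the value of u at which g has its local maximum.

1

g'(u) = u^3 - 5u^2 + 4u = 0 at u = 0, 1, 4.
Since g''(u) = 3u^2 - 10u + 4, we get g''(0) = 4 > 0 ⇒ local minimum; g''(1) = -3 < 0 ⇒ local maximum; g''(4) = 12 > 0 ⇒ local minimum.
Thus g has its local maximum at u = 1, with value 43/12.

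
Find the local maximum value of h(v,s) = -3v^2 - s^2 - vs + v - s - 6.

∂h/∂v = -6v - s + 1 = 0 and ∂h/∂s = -v - 2s - 1 = 0, so (v, s) = (3/11, -7/11).
The Hessian has h_{vv} = -6, h_{ss} = -2, h_{vs} = -1, giving D = 11 > 0 with h_{vv} < 0, so the point is a local maximum.
h(3/11, -7/11) = -61/11.

-61/11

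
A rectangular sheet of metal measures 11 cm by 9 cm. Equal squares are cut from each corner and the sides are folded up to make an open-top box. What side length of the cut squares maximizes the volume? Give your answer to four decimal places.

1.6419

With cut size x, the volume is V(x) = x(11 − 2x)(9 − 2x) for 0 < x < 4.5.
V'(x) = 12x^2 − 80x + 99. Setting V'(x) = 0 gives x ≈ 1.6419 (the root in (0, 4.5)).
V''(x) = 24x − 80 is negative there, so this is the maximum; V ≈ 72.4198.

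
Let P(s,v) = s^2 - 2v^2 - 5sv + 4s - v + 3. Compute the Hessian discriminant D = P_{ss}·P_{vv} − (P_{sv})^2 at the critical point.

∂P/∂s = 2s - 5v + 4 = 0 and ∂P/∂v = -5s - 4v - 1 = 0, so (s, v) = (-7/11, 6/11).
The Hessian has P_{ss} = 2, P_{vv} = -4, P_{sv} = -5, giving D = -33 < 0, so the point is a saddle point.
D = (2)·(-4) − (-5)^2 = -33.

-33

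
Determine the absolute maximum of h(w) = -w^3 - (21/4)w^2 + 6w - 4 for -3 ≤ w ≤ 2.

The derivative is -3w^2 - (21/2)w + 6, whose only zero in [-3, 2] is w = 1/2.
Evaluating at the critical points and endpoints: h(-3) = -169/4, h(1/2) = -39/16, h(2) = -21.
So the maximum is h(1/2) = -39/16.

-39/16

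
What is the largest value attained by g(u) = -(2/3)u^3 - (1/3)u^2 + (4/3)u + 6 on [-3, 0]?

17

The derivative is -2u^2 - (2/3)u + 4/3, whose only zero in [-3, 0] is u = -1.
Candidates: g(-3) = 17; g(-1) = 5; g(0) = 6.
Hence the absolute maximum is 17 at u = -3.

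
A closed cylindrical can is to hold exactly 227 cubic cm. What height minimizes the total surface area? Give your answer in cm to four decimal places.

6.6117

With radius r and height h, πr²h = 227 so h = 227/(πr²), and S(r) = 2πr² + 2πrh = 2πr² + 2·227/r.
S'(r) = 4πr − 2·227/r² = 0 ⇒ r³ = 227/(2π), so r ≈ 3.3058 and h = 2r ≈ 6.6117.
S''(r) = 4π + 4·227/r³ > 0, so this is the minimum; S ≈ 205.9990.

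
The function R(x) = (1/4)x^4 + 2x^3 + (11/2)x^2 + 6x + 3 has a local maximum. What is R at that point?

Critical points: R'(x) = x^3 + 6x^2 + 11x + 6 vanishes at x = -3, -2, -1.
Second-derivative test with R''(x) = 3x^2 + 12x + 11: R''(-3) = 2 > 0 ⇒ local minimum; R''(-2) = -1 < 0 ⇒ local maximum; R''(-1) = 2 > 0 ⇒ local minimum.
The local maximum is R(-2) = 1.

1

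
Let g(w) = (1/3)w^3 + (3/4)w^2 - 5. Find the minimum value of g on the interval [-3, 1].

Differentiating, g'(w) = w^2 + (3/2)w; which vanishes at w = -3/2 and w = 0.
Compare values at every candidate in [-3, 1]: g(-3) = -29/4,  g(-3/2) = -71/16,  g(0) = -5,  g(1) = -47/12.
Hence the absolute minimum is -29/4 at w = -3.

-29/4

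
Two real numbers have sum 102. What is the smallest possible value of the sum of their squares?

With a + b = 102, a^2 + b^2 = a^2 + (102 − a)^2.
The derivative 2a − 2(102 − a) = 4a − 204 vanishes at a = 51; second derivative 4 > 0, a minimum.
The minimum is 2·(51)^2 = 5202.

5202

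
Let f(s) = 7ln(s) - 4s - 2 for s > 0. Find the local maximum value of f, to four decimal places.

f'(s) = 7/s − 4 = 0 gives s = 7/4.
f''(s) = -7/s², which is negative for s > 0, so this is a local maximum.
f(7/4) = 7·ln(7/4) - 7 - 2 ≈ -5.0827.

-5.0827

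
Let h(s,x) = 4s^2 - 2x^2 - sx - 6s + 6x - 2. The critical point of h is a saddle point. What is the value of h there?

∂h/∂s = 8s - x - 6 = 0 and ∂h/∂x = -s - 4x + 6 = 0, so (s, x) = (10/11, 14/11).
The Hessian has h_{ss} = 8, h_{xx} = -4, h_{sx} = -1, giving D = -33 < 0, so the point is a saddle point.
h(10/11, 14/11) = -10/11.

-10/11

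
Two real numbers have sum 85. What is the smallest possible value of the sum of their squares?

7225/2

With a + b = 85, a^2 + b^2 = a^2 + (85 − a)^2.
The derivative 2a − 2(85 − a) = 4a − 170 vanishes at a = 85/2; second derivative 4 > 0, a minimum.
The minimum is 2·(85/2)^2 = 7225/2.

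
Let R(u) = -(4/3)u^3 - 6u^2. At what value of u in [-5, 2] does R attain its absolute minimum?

2

The derivative is -4u^2 - 12u, which vanishes at u = -3 and u = 0.
Evaluating at the critical points and endpoints: R(-5) = 50/3, R(-3) = -18, R(0) = 0, R(2) = -104/3.
Hence the absolute minimum is -104/3 at u = 2.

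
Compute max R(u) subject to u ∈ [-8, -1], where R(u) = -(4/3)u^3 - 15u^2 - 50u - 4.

The derivative is -4u^2 - 30u - 50, which vanishes at u = -5 and u = -5/2.
Evaluating at the critical points and endpoints: R(-8) = 356/3; R(-5) = 113/3; R(-5/2) = 577/12; R(-1) = 97/3.
So the maximum is R(-8) = 356/3.

356/3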